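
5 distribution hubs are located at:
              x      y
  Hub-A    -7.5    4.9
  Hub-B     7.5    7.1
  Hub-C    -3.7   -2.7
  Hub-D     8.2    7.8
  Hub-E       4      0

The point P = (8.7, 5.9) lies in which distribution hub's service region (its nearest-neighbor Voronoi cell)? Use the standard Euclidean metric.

Hub-B

Squared Euclidean distances:
d²(P, Hub-A) = 262.44 + 1 = 263.44
d²(P, Hub-B) = 1.44 + 1.44 = 2.88
d²(P, Hub-C) = 153.76 + 73.96 = 227.72
d²(P, Hub-D) = 0.25 + 3.61 = 3.86
d²(P, Hub-E) = 22.09 + 34.81 = 56.9
Minimum is at Hub-B.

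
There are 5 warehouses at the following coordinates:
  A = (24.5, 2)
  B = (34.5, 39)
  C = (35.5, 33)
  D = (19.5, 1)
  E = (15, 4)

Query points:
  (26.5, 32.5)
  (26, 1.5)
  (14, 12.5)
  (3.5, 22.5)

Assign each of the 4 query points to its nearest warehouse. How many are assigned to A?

1

(26.5, 32.5) — d² to each: A:934.25, B:106.25, C:81.25, D:1041.25, E:944.5 → nearest is C
(26, 1.5) — d² to each: A:2.5, B:1478.5, C:1082.5, D:42.5, E:127.25 → nearest is A
(14, 12.5) — d² to each: A:220.5, B:1122.5, C:882.5, D:162.5, E:73.25 → nearest is E
(3.5, 22.5) — d² to each: A:861.25, B:1233.25, C:1134.25, D:718.25, E:474.5 → nearest is E
1 of the 4 points has A as nearest.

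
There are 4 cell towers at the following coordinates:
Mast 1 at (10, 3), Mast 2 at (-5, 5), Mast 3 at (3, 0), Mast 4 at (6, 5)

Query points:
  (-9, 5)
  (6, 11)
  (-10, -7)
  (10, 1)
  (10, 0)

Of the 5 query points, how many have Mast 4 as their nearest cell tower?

1

(-9, 5) — d² to each: Mast 1:365, Mast 2:16, Mast 3:169, Mast 4:225 → nearest is Mast 2
(6, 11) — d² to each: Mast 1:80, Mast 2:157, Mast 3:130, Mast 4:36 → nearest is Mast 4
(-10, -7) — d² to each: Mast 1:500, Mast 2:169, Mast 3:218, Mast 4:400 → nearest is Mast 2
(10, 1) — d² to each: Mast 1:4, Mast 2:241, Mast 3:50, Mast 4:32 → nearest is Mast 1
(10, 0) — d² to each: Mast 1:9, Mast 2:250, Mast 3:49, Mast 4:41 → nearest is Mast 1
1 of the 5 points has Mast 4 as nearest.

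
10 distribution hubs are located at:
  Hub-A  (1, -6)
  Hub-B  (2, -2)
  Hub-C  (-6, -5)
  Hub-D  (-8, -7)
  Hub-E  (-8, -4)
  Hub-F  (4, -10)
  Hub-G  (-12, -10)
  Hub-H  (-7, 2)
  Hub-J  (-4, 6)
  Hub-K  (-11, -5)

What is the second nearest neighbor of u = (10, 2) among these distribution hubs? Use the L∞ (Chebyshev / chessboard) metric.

d(u, Hub-A) = max(9, 8) = 9
d(u, Hub-B) = max(8, 4) = 8
d(u, Hub-C) = max(16, 7) = 16
d(u, Hub-D) = max(18, 9) = 18
d(u, Hub-E) = max(18, 6) = 18
d(u, Hub-F) = max(6, 12) = 12
d(u, Hub-G) = max(22, 12) = 22
d(u, Hub-H) = max(17, 0) = 17
d(u, Hub-J) = max(14, 4) = 14
d(u, Hub-K) = max(21, 7) = 21
Sorted ascending: Hub-B, Hub-A, Hub-F, … — the second-nearest is Hub-A.

Hub-A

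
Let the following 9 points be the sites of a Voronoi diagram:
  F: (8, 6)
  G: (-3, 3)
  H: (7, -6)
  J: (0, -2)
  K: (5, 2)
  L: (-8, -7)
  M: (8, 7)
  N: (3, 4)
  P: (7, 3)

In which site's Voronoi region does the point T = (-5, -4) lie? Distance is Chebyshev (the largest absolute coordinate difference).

d(T,F) = max(13, 10) = 13
d(T,G) = max(2, 7) = 7
d(T,H) = max(12, 2) = 12
d(T,J) = max(5, 2) = 5
d(T,K) = max(10, 6) = 10
d(T,L) = max(3, 3) = 3
d(T,M) = max(13, 11) = 13
d(T,N) = max(8, 8) = 8
d(T,P) = max(12, 7) = 12
Minimum is at L.

L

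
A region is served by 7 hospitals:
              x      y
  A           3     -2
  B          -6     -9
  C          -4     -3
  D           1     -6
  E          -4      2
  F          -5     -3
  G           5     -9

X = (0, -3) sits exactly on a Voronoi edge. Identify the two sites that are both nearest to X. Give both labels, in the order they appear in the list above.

A and D

Squared distances from X to each site:
|XA|² = (0−3)² + (-3−(-2))² = 9 + 1 = 10
|XB|² = (0−(-6))² + (-3−(-9))² = 36 + 36 = 72
|XC|² = (0−(-4))² + (-3−(-3))² = 16 + 0 = 16
|XD|² = (0−1)² + (-3−(-6))² = 1 + 9 = 10
|XE|² = (0−(-4))² + (-3−2)² = 16 + 25 = 41
|XF|² = (0−(-5))² + (-3−(-3))² = 25 + 0 = 25
|XG|² = (0−5)² + (-3−(-9))² = 25 + 36 = 61
X is equidistant from A and D (both at squared distance 10), and every other site is strictly farther — so X lies on the A–D Voronoi edge.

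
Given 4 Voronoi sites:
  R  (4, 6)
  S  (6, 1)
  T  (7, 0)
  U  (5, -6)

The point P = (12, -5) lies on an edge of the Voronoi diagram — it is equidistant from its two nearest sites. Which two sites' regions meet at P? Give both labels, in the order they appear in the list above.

T and U

Squared distances from P to each site:
|PR|² = (12−4)² + (-5−6)² = 64 + 121 = 185
|PS|² = (12−6)² + (-5−1)² = 36 + 36 = 72
|PT|² = (12−7)² + (-5−0)² = 25 + 25 = 50
|PU|² = (12−5)² + (-5−(-6))² = 49 + 1 = 50
P is equidistant from T and U (both at squared distance 50), and every other site is strictly farther — so P lies on the T–U Voronoi edge.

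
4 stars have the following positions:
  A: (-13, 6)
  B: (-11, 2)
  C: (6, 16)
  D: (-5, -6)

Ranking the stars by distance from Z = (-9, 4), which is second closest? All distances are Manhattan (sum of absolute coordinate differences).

A

d(Z,A) = |-9−(-13)| + |4−6| = 4 + 2 = 6
d(Z,B) = |-9−(-11)| + |4−2| = 2 + 2 = 4
d(Z,C) = |-9−6| + |4−16| = 15 + 12 = 27
d(Z,D) = |-9−(-5)| + |4−(-6)| = 4 + 10 = 14
Sorted ascending: B, A, D, … — the second-nearest is A.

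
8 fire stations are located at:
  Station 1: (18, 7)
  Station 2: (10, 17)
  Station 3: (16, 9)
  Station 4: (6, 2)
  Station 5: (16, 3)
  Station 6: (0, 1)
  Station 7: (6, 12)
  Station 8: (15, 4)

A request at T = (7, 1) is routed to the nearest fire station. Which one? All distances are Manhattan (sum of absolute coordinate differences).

d(T, Station 1) = |7−18| + |1−7| = 11 + 6 = 17
d(T, Station 2) = |7−10| + |1−17| = 3 + 16 = 19
d(T, Station 3) = |7−16| + |1−9| = 9 + 8 = 17
d(T, Station 4) = |7−6| + |1−2| = 1 + 1 = 2
d(T, Station 5) = |7−16| + |1−3| = 9 + 2 = 11
d(T, Station 6) = |7−0| + |1−1| = 7 + 0 = 7
d(T, Station 7) = |7−6| + |1−12| = 1 + 11 = 12
d(T, Station 8) = |7−15| + |1−4| = 8 + 3 = 11
Minimum is at Station 4.

Station 4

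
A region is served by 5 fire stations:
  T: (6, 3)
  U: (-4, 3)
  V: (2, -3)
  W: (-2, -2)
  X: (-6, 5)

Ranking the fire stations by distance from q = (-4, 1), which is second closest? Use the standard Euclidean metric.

W

Squared Euclidean distances:
|qT|² = (-4−6)² + (1−3)² = 100 + 4 = 104
|qU|² = (-4−(-4))² + (1−3)² = 0 + 4 = 4
|qV|² = (-4−2)² + (1−(-3))² = 36 + 16 = 52
|qW|² = (-4−(-2))² + (1−(-2))² = 4 + 9 = 13
|qX|² = (-4−(-6))² + (1−5)² = 4 + 16 = 20
Sorted ascending: U, W, X, … — the second-nearest is W.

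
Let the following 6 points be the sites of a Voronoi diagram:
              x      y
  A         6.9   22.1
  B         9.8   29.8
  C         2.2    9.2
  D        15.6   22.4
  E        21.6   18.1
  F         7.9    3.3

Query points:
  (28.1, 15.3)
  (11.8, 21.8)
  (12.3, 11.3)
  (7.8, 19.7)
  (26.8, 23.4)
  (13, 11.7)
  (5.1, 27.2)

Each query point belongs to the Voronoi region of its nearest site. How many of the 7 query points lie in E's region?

2

(28.1, 15.3) — d² to each: A:495.68, B:545.14, C:708.02, D:206.66, E:50.09, F:552.04 → nearest is E
(11.8, 21.8) — d² to each: A:24.1, B:68, C:250.92, D:14.8, E:109.73, F:357.46 → nearest is D
(12.3, 11.3) — d² to each: A:145.8, B:348.5, C:106.42, D:134.1, E:132.73, F:83.36 → nearest is F
(7.8, 19.7) — d² to each: A:6.57, B:106.01, C:141.61, D:68.13, E:193, F:268.97 → nearest is A
(26.8, 23.4) — d² to each: A:397.7, B:329.96, C:806.8, D:126.44, E:55.13, F:761.22 → nearest is E
(13, 11.7) — d² to each: A:145.37, B:337.85, C:122.89, D:121.25, E:114.92, F:96.57 → nearest is F
(5.1, 27.2) — d² to each: A:29.25, B:28.85, C:332.41, D:133.29, E:355.06, F:579.05 → nearest is B
2 of the 7 points have E as nearest.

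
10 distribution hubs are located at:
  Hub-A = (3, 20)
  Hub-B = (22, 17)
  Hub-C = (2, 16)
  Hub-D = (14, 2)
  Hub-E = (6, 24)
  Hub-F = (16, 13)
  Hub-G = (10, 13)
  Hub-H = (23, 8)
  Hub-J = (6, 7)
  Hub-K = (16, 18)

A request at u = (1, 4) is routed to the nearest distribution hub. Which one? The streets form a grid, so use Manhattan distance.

Hub-J

d(u, Hub-A) = |1−3| + |4−20| = 2 + 16 = 18
d(u, Hub-B) = |1−22| + |4−17| = 21 + 13 = 34
d(u, Hub-C) = |1−2| + |4−16| = 1 + 12 = 13
d(u, Hub-D) = |1−14| + |4−2| = 13 + 2 = 15
d(u, Hub-E) = |1−6| + |4−24| = 5 + 20 = 25
d(u, Hub-F) = |1−16| + |4−13| = 15 + 9 = 24
d(u, Hub-G) = |1−10| + |4−13| = 9 + 9 = 18
d(u, Hub-H) = |1−23| + |4−8| = 22 + 4 = 26
d(u, Hub-J) = |1−6| + |4−7| = 5 + 3 = 8
d(u, Hub-K) = |1−16| + |4−18| = 15 + 14 = 29
Minimum is at Hub-J.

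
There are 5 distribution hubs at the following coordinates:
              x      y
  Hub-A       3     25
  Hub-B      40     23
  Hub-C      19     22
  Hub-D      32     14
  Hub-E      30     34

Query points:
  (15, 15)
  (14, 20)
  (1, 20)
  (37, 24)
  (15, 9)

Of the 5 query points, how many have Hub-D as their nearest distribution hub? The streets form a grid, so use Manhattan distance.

0

(15, 15) — d to each: Hub-A:22, Hub-B:33, Hub-C:11, Hub-D:18, Hub-E:34 → nearest is Hub-C
(14, 20) — d to each: Hub-A:16, Hub-B:29, Hub-C:7, Hub-D:24, Hub-E:30 → nearest is Hub-C
(1, 20) — d to each: Hub-A:7, Hub-B:42, Hub-C:20, Hub-D:37, Hub-E:43 → nearest is Hub-A
(37, 24) — d to each: Hub-A:35, Hub-B:4, Hub-C:20, Hub-D:15, Hub-E:17 → nearest is Hub-B
(15, 9) — d to each: Hub-A:28, Hub-B:39, Hub-C:17, Hub-D:22, Hub-E:40 → nearest is Hub-C
0 of the 5 points have Hub-D as nearest.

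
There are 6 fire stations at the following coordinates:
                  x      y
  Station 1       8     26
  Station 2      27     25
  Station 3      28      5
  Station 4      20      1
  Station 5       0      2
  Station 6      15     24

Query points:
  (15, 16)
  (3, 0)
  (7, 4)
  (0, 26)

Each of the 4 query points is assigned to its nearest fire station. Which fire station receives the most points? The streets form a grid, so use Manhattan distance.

(15, 16) — d to each: Station 1:17, Station 2:21, Station 3:24, Station 4:20, Station 5:29, Station 6:8 → nearest is Station 6
(3, 0) — d to each: Station 1:31, Station 2:49, Station 3:30, Station 4:18, Station 5:5, Station 6:36 → nearest is Station 5
(7, 4) — d to each: Station 1:23, Station 2:41, Station 3:22, Station 4:16, Station 5:9, Station 6:28 → nearest is Station 5
(0, 26) — d to each: Station 1:8, Station 2:28, Station 3:49, Station 4:45, Station 5:24, Station 6:17 → nearest is Station 1
Tally — Station 1:1, Station 5:2, Station 6:1. Station 5 captures the most (2).

Station 5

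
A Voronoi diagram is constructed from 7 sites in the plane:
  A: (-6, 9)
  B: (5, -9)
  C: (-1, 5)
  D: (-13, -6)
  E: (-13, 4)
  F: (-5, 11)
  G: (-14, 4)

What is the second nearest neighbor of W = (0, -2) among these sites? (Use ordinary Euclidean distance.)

Squared Euclidean distances:
|WA|² = 36 + 121 = 157
|WB|² = 25 + 49 = 74
|WC|² = 1 + 49 = 50
|WD|² = 169 + 16 = 185
|WE|² = 169 + 36 = 205
|WF|² = 25 + 169 = 194
|WG|² = 196 + 36 = 232
Sorted ascending: C, B, A, … — the second-nearest is B.

B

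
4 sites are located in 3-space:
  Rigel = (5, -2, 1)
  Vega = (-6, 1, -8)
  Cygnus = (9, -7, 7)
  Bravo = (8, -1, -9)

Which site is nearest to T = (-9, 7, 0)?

Squared Euclidean distances:
d²(T, Rigel) = (-9−5)² + (7−(-2))² + (0−1)² = 196 + 81 + 1 = 278
d²(T, Vega) = (-9−(-6))² + (7−1)² + (0−(-8))² = 9 + 36 + 64 = 109
d²(T, Cygnus) = (-9−9)² + (7−(-7))² + (0−7)² = 324 + 196 + 49 = 569
d²(T, Bravo) = (-9−8)² + (7−(-1))² + (0−(-9))² = 289 + 64 + 81 = 434
Vega is nearest.

Vega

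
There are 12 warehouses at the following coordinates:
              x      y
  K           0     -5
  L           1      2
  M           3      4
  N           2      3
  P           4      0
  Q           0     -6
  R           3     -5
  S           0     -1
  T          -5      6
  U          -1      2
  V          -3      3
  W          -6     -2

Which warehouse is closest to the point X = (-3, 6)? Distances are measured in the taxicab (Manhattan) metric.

T

d(X,K) = 3 + 11 = 14
d(X,L) = 4 + 4 = 8
d(X,M) = 6 + 2 = 8
d(X,N) = 5 + 3 = 8
d(X,P) = 7 + 6 = 13
d(X,Q) = 3 + 12 = 15
d(X,R) = 6 + 11 = 17
d(X,S) = 3 + 7 = 10
d(X,T) = 2 + 0 = 2
d(X,U) = 2 + 4 = 6
d(X,V) = 0 + 3 = 3
d(X,W) = 3 + 8 = 11
Minimum is at T.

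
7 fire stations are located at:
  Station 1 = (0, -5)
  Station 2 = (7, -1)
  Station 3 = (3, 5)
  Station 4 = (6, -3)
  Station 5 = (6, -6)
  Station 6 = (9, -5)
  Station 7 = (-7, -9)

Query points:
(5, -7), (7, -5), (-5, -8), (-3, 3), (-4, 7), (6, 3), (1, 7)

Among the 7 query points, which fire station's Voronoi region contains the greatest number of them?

Station 3

(5, -7) — d² to each: Station 1:29, Station 2:40, Station 3:148, Station 4:17, Station 5:2, Station 6:20, Station 7:148 → nearest is Station 5
(7, -5) — d² to each: Station 1:49, Station 2:16, Station 3:116, Station 4:5, Station 5:2, Station 6:4, Station 7:212 → nearest is Station 5
(-5, -8) — d² to each: Station 1:34, Station 2:193, Station 3:233, Station 4:146, Station 5:125, Station 6:205, Station 7:5 → nearest is Station 7
(-3, 3) — d² to each: Station 1:73, Station 2:116, Station 3:40, Station 4:117, Station 5:162, Station 6:208, Station 7:160 → nearest is Station 3
(-4, 7) — d² to each: Station 1:160, Station 2:185, Station 3:53, Station 4:200, Station 5:269, Station 6:313, Station 7:265 → nearest is Station 3
(6, 3) — d² to each: Station 1:100, Station 2:17, Station 3:13, Station 4:36, Station 5:81, Station 6:73, Station 7:313 → nearest is Station 3
(1, 7) — d² to each: Station 1:145, Station 2:100, Station 3:8, Station 4:125, Station 5:194, Station 6:208, Station 7:320 → nearest is Station 3
Tally — Station 3:4, Station 5:2, Station 7:1. Station 3 captures the most (4).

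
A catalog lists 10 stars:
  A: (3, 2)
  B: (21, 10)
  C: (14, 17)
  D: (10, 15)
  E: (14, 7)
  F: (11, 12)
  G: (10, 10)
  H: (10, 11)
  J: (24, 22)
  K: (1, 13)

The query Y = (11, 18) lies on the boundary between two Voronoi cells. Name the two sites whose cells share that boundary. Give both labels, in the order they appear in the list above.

Squared distances from Y to each site:
|YA|² = (11−3)² + (18−2)² = 64 + 256 = 320
|YB|² = (11−21)² + (18−10)² = 100 + 64 = 164
|YC|² = (11−14)² + (18−17)² = 9 + 1 = 10
|YD|² = (11−10)² + (18−15)² = 1 + 9 = 10
|YE|² = (11−14)² + (18−7)² = 9 + 121 = 130
|YF|² = (11−11)² + (18−12)² = 0 + 36 = 36
|YG|² = (11−10)² + (18−10)² = 1 + 64 = 65
|YH|² = (11−10)² + (18−11)² = 1 + 49 = 50
|YJ|² = (11−24)² + (18−22)² = 169 + 16 = 185
|YK|² = (11−1)² + (18−13)² = 100 + 25 = 125
Y is equidistant from C and D (both at squared distance 10), and every other site is strictly farther — so Y lies on the C–D Voronoi edge.

C and D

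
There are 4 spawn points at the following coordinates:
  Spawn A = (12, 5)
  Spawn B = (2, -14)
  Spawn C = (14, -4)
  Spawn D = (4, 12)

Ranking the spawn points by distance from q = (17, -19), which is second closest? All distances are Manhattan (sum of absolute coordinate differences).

Spawn B

d(q, Spawn A) = 5 + 24 = 29
d(q, Spawn B) = 15 + 5 = 20
d(q, Spawn C) = 3 + 15 = 18
d(q, Spawn D) = 13 + 31 = 44
Sorted ascending: Spawn C, Spawn B, Spawn A, … — the second-nearest is Spawn B.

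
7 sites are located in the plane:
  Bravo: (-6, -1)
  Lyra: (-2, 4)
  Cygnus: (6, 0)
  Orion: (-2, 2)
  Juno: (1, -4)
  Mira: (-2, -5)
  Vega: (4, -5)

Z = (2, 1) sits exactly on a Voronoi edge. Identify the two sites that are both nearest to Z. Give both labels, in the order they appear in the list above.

Cygnus and Orion

Squared distances from Z to each site:
d²(Z, Bravo) = (2−(-6))² + (1−(-1))² = 64 + 4 = 68
d²(Z, Lyra) = (2−(-2))² + (1−4)² = 16 + 9 = 25
d²(Z, Cygnus) = (2−6)² + (1−0)² = 16 + 1 = 17
d²(Z, Orion) = (2−(-2))² + (1−2)² = 16 + 1 = 17
d²(Z, Juno) = (2−1)² + (1−(-4))² = 1 + 25 = 26
d²(Z, Mira) = (2−(-2))² + (1−(-5))² = 16 + 36 = 52
d²(Z, Vega) = (2−4)² + (1−(-5))² = 4 + 36 = 40
Z is equidistant from Cygnus and Orion (both at squared distance 17), and every other site is strictly farther — so Z lies on the Cygnus–Orion Voronoi edge.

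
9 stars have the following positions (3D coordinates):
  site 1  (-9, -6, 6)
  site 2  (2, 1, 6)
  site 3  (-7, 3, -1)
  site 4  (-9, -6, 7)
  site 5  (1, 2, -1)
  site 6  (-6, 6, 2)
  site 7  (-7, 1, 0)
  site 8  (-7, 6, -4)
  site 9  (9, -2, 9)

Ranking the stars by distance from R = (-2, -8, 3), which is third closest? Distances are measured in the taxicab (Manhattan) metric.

d(R, site 1) = 7 + 2 + 3 = 12
d(R, site 2) = 4 + 9 + 3 = 16
d(R, site 3) = 5 + 11 + 4 = 20
d(R, site 4) = 7 + 2 + 4 = 13
d(R, site 5) = 3 + 10 + 4 = 17
d(R, site 6) = 4 + 14 + 1 = 19
d(R, site 7) = 5 + 9 + 3 = 17
d(R, site 8) = 5 + 14 + 7 = 26
d(R, site 9) = 11 + 6 + 6 = 23
Sorted ascending: site 1, site 4, site 2, site 5, … — the third-nearest is site 2.

site 2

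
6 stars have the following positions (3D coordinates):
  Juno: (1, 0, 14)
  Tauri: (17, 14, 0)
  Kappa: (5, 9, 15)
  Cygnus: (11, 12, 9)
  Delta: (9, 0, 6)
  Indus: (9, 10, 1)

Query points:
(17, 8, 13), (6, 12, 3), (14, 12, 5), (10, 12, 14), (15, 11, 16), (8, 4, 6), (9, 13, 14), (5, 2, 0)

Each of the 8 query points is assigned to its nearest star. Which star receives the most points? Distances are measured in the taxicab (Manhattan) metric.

Cygnus

(17, 8, 13) — d to each: Juno:25, Tauri:19, Kappa:15, Cygnus:14, Delta:23, Indus:22 → nearest is Cygnus
(6, 12, 3) — d to each: Juno:28, Tauri:16, Kappa:16, Cygnus:11, Delta:18, Indus:7 → nearest is Indus
(14, 12, 5) — d to each: Juno:34, Tauri:10, Kappa:22, Cygnus:7, Delta:18, Indus:11 → nearest is Cygnus
(10, 12, 14) — d to each: Juno:21, Tauri:23, Kappa:9, Cygnus:6, Delta:21, Indus:16 → nearest is Cygnus
(15, 11, 16) — d to each: Juno:27, Tauri:21, Kappa:13, Cygnus:12, Delta:27, Indus:22 → nearest is Cygnus
(8, 4, 6) — d to each: Juno:19, Tauri:25, Kappa:17, Cygnus:14, Delta:5, Indus:12 → nearest is Delta
(9, 13, 14) — d to each: Juno:21, Tauri:23, Kappa:9, Cygnus:8, Delta:21, Indus:16 → nearest is Cygnus
(5, 2, 0) — d to each: Juno:20, Tauri:24, Kappa:22, Cygnus:25, Delta:12, Indus:13 → nearest is Delta
Tally — Cygnus:5, Delta:2, Indus:1. Cygnus captures the most (5).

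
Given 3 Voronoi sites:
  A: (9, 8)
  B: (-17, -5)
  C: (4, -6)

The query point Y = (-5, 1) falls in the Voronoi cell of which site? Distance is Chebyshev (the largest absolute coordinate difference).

C

d(Y,A) = max(14, 7) = 14
d(Y,B) = max(12, 6) = 12
d(Y,C) = max(9, 7) = 9
The smallest is to C, so Y lies in the Voronoi region of C.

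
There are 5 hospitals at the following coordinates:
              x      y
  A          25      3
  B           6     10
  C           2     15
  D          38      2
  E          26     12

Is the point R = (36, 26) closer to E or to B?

E

Compare squared distances:
|RE|² = (36−26)² + (26−12)² = 100 + 196 = 296
|RB|² = (36−6)² + (26−10)² = 900 + 256 = 1156
296 < 1156, so E is closer.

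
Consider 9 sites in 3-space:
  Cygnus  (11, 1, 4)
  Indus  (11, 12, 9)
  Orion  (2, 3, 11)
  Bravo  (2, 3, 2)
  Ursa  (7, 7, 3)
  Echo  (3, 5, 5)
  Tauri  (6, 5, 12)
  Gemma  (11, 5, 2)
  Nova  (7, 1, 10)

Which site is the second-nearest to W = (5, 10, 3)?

Echo

Squared Euclidean distances:
d²(W, Cygnus) = 36 + 81 + 1 = 118
d²(W, Indus) = 36 + 4 + 36 = 76
d²(W, Orion) = 9 + 49 + 64 = 122
d²(W, Bravo) = 9 + 49 + 1 = 59
d²(W, Ursa) = 4 + 9 + 0 = 13
d²(W, Echo) = 4 + 25 + 4 = 33
d²(W, Tauri) = 1 + 25 + 81 = 107
d²(W, Gemma) = 36 + 25 + 1 = 62
d²(W, Nova) = 4 + 81 + 49 = 134
Sorted ascending: Ursa, Echo, Bravo, … — the second-nearest is Echo.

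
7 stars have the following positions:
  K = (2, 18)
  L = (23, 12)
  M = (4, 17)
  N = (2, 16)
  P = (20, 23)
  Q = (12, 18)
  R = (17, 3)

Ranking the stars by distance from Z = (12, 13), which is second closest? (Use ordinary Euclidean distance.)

M

Compare squared distances (the ordering matches that of the actual distances):
|ZK|² = (12−2)² + (13−18)² = 100 + 25 = 125
|ZL|² = (12−23)² + (13−12)² = 121 + 1 = 122
|ZM|² = (12−4)² + (13−17)² = 64 + 16 = 80
|ZN|² = (12−2)² + (13−16)² = 100 + 9 = 109
|ZP|² = (12−20)² + (13−23)² = 64 + 100 = 164
|ZQ|² = (12−12)² + (13−18)² = 0 + 25 = 25
|ZR|² = (12−17)² + (13−3)² = 25 + 100 = 125
Sorted ascending: Q, M, N, … — the second-nearest is M.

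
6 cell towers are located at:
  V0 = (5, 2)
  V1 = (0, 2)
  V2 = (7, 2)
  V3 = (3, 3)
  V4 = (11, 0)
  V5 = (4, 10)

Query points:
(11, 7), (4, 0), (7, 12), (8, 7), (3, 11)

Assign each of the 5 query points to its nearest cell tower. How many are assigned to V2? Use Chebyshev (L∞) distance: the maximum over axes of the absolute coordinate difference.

(11, 7) — d to each: V0:6, V1:11, V2:5, V3:8, V4:7, V5:7 → nearest is V2
(4, 0) — d to each: V0:2, V1:4, V2:3, V3:3, V4:7, V5:10 → nearest is V0
(7, 12) — d to each: V0:10, V1:10, V2:10, V3:9, V4:12, V5:3 → nearest is V5
(8, 7) — d to each: V0:5, V1:8, V2:5, V3:5, V4:7, V5:4 → nearest is V5
(3, 11) — d to each: V0:9, V1:9, V2:9, V3:8, V4:11, V5:1 → nearest is V5
1 of the 5 points has V2 as nearest.

1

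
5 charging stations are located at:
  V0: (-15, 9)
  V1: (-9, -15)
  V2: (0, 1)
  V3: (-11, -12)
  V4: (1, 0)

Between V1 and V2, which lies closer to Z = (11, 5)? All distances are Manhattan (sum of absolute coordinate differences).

V2

d(Z,V1) = |11−(-9)| + |5−(-15)| = 20 + 20 = 40
d(Z,V2) = |11−0| + |5−1| = 11 + 4 = 15
40 > 15, so V2 is closer.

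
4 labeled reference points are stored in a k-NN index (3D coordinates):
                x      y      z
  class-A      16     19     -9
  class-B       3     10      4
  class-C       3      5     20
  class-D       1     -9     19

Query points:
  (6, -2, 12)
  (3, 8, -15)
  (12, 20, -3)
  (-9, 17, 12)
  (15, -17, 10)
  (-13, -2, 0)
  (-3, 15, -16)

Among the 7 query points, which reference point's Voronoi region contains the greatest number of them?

class-A

(6, -2, 12) — d² to each: class-A:982, class-B:217, class-C:122, class-D:123 → nearest is class-C
(3, 8, -15) — d² to each: class-A:326, class-B:365, class-C:1234, class-D:1449 → nearest is class-A
(12, 20, -3) — d² to each: class-A:53, class-B:230, class-C:835, class-D:1446 → nearest is class-A
(-9, 17, 12) — d² to each: class-A:1070, class-B:257, class-C:352, class-D:825 → nearest is class-B
(15, -17, 10) — d² to each: class-A:1658, class-B:909, class-C:728, class-D:341 → nearest is class-D
(-13, -2, 0) — d² to each: class-A:1363, class-B:416, class-C:705, class-D:606 → nearest is class-B
(-3, 15, -16) — d² to each: class-A:426, class-B:461, class-C:1432, class-D:1817 → nearest is class-A
Tally — class-A:3, class-B:2, class-C:1, class-D:1. class-A captures the most (3).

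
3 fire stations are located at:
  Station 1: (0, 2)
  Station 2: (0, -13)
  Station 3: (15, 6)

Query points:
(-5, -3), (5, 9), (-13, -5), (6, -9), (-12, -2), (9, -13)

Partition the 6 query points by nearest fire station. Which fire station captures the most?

Station 1

(-5, -3) — d² to each: Station 1:50, Station 2:125, Station 3:481 → nearest is Station 1
(5, 9) — d² to each: Station 1:74, Station 2:509, Station 3:109 → nearest is Station 1
(-13, -5) — d² to each: Station 1:218, Station 2:233, Station 3:905 → nearest is Station 1
(6, -9) — d² to each: Station 1:157, Station 2:52, Station 3:306 → nearest is Station 2
(-12, -2) — d² to each: Station 1:160, Station 2:265, Station 3:793 → nearest is Station 1
(9, -13) — d² to each: Station 1:306, Station 2:81, Station 3:397 → nearest is Station 2
Tally — Station 1:4, Station 2:2. Station 1 captures the most (4).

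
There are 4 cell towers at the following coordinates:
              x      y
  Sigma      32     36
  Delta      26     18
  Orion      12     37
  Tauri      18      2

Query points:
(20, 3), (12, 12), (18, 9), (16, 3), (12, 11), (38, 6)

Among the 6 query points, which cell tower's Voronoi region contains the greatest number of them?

Tauri

(20, 3) — d² to each: Sigma:1233, Delta:261, Orion:1220, Tauri:5 → nearest is Tauri
(12, 12) — d² to each: Sigma:976, Delta:232, Orion:625, Tauri:136 → nearest is Tauri
(18, 9) — d² to each: Sigma:925, Delta:145, Orion:820, Tauri:49 → nearest is Tauri
(16, 3) — d² to each: Sigma:1345, Delta:325, Orion:1172, Tauri:5 → nearest is Tauri
(12, 11) — d² to each: Sigma:1025, Delta:245, Orion:676, Tauri:117 → nearest is Tauri
(38, 6) — d² to each: Sigma:936, Delta:288, Orion:1637, Tauri:416 → nearest is Delta
Tally — Delta:1, Tauri:5. Tauri captures the most (5).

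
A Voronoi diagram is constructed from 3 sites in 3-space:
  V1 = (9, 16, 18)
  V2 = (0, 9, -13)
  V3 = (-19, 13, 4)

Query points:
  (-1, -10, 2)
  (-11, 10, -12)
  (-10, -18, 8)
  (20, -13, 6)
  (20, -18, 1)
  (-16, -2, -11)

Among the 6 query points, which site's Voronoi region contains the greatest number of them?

V2

(-1, -10, 2) — d² to each: V1:1032, V2:587, V3:857 → nearest is V2
(-11, 10, -12) — d² to each: V1:1336, V2:123, V3:329 → nearest is V2
(-10, -18, 8) — d² to each: V1:1617, V2:1270, V3:1058 → nearest is V3
(20, -13, 6) — d² to each: V1:1106, V2:1245, V3:2201 → nearest is V1
(20, -18, 1) — d² to each: V1:1566, V2:1325, V3:2491 → nearest is V2
(-16, -2, -11) — d² to each: V1:1790, V2:381, V3:459 → nearest is V2
Tally — V1:1, V2:4, V3:1. V2 captures the most (4).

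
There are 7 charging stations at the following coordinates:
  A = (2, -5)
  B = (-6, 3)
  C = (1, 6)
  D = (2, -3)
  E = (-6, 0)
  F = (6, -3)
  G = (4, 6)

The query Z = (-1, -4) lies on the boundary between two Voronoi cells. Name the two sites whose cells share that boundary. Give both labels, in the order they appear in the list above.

Squared distances from Z to each site:
|ZA|² = 9 + 1 = 10
|ZB|² = 25 + 49 = 74
|ZC|² = 4 + 100 = 104
|ZD|² = 9 + 1 = 10
|ZE|² = 25 + 16 = 41
|ZF|² = 49 + 1 = 50
|ZG|² = 25 + 100 = 125
Z is equidistant from A and D (both at squared distance 10), and every other site is strictly farther — so Z lies on the A–D Voronoi edge.

A and D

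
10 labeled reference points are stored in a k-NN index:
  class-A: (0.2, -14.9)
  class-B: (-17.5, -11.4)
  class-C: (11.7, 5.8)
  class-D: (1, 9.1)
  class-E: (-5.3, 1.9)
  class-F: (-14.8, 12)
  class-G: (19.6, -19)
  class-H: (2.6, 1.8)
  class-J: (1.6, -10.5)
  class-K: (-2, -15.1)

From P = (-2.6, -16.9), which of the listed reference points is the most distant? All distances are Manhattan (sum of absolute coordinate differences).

class-F

d(P, class-A) = |-2.6−0.2| + |-16.9−(-14.9)| = 2.8 + 2 = 4.8
d(P, class-B) = |-2.6−(-17.5)| + |-16.9−(-11.4)| = 14.9 + 5.5 = 20.4
d(P, class-C) = |-2.6−11.7| + |-16.9−5.8| = 14.3 + 22.7 = 37
d(P, class-D) = |-2.6−1| + |-16.9−9.1| = 3.6 + 26 = 29.6
d(P, class-E) = |-2.6−(-5.3)| + |-16.9−1.9| = 2.7 + 18.8 = 21.5
d(P, class-F) = |-2.6−(-14.8)| + |-16.9−12| = 12.2 + 28.9 = 41.1
d(P, class-G) = |-2.6−19.6| + |-16.9−(-19)| = 22.2 + 2.1 = 24.3
d(P, class-H) = |-2.6−2.6| + |-16.9−1.8| = 5.2 + 18.7 = 23.9
d(P, class-J) = |-2.6−1.6| + |-16.9−(-10.5)| = 4.2 + 6.4 = 10.6
d(P, class-K) = |-2.6−(-2)| + |-16.9−(-15.1)| = 0.6 + 1.8 = 2.4
The largest is to class-F.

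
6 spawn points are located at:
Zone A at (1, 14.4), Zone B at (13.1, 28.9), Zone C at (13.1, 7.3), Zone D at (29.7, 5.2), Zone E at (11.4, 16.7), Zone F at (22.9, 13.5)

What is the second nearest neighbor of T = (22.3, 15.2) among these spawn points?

Squared Euclidean distances:
d²(T, Zone A) = (22.3−1)² + (15.2−14.4)² = 453.69 + 0.64 = 454.33
d²(T, Zone B) = (22.3−13.1)² + (15.2−28.9)² = 84.64 + 187.69 = 272.33
d²(T, Zone C) = (22.3−13.1)² + (15.2−7.3)² = 84.64 + 62.41 = 147.05
d²(T, Zone D) = (22.3−29.7)² + (15.2−5.2)² = 54.76 + 100 = 154.76
d²(T, Zone E) = (22.3−11.4)² + (15.2−16.7)² = 118.81 + 2.25 = 121.06
d²(T, Zone F) = (22.3−22.9)² + (15.2−13.5)² = 0.36 + 2.89 = 3.25
Sorted ascending: Zone F, Zone E, Zone C, … — the second-nearest is Zone E.

Zone E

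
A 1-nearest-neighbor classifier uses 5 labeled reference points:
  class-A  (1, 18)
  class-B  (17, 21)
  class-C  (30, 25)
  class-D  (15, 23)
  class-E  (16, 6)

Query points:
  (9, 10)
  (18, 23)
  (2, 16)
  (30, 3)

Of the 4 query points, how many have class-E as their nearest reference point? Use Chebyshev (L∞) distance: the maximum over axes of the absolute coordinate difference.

(9, 10) — d to each: class-A:8, class-B:11, class-C:21, class-D:13, class-E:7 → nearest is class-E
(18, 23) — d to each: class-A:17, class-B:2, class-C:12, class-D:3, class-E:17 → nearest is class-B
(2, 16) — d to each: class-A:2, class-B:15, class-C:28, class-D:13, class-E:14 → nearest is class-A
(30, 3) — d to each: class-A:29, class-B:18, class-C:22, class-D:20, class-E:14 → nearest is class-E
2 of the 4 points have class-E as nearest.

2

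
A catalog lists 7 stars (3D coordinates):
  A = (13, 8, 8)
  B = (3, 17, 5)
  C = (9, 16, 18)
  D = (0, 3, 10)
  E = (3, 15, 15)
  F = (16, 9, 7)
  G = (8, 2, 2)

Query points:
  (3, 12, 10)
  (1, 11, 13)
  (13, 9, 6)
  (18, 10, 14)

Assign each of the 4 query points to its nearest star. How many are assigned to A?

(3, 12, 10) — d² to each: A:120, B:50, C:116, D:90, E:34, F:187, G:189 → nearest is E
(1, 11, 13) — d² to each: A:178, B:104, C:114, D:74, E:24, F:265, G:251 → nearest is E
(13, 9, 6) — d² to each: A:5, B:165, C:209, D:221, E:217, F:10, G:90 → nearest is A
(18, 10, 14) — d² to each: A:65, B:355, C:133, D:389, E:251, F:54, G:308 → nearest is F
1 of the 4 points has A as nearest.

1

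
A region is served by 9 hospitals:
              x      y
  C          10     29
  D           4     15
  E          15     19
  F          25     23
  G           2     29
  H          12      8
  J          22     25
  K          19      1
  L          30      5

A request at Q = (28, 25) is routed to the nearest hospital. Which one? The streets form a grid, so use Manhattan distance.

F

d(Q,C) = |28−10| + |25−29| = 18 + 4 = 22
d(Q,D) = |28−4| + |25−15| = 24 + 10 = 34
d(Q,E) = |28−15| + |25−19| = 13 + 6 = 19
d(Q,F) = |28−25| + |25−23| = 3 + 2 = 5
d(Q,G) = |28−2| + |25−29| = 26 + 4 = 30
d(Q,H) = |28−12| + |25−8| = 16 + 17 = 33
d(Q,J) = |28−22| + |25−25| = 6 + 0 = 6
d(Q,K) = |28−19| + |25−1| = 9 + 24 = 33
d(Q,L) = |28−30| + |25−5| = 2 + 20 = 22
The smallest is to F, so Q lies in the Voronoi region of F.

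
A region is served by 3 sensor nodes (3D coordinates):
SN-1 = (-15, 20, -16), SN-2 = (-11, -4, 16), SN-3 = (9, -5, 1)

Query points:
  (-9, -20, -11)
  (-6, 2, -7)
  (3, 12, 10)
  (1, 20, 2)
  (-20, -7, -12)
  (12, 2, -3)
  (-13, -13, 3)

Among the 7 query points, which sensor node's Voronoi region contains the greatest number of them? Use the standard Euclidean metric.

SN-3

(-9, -20, -11) — d² to each: SN-1:1661, SN-2:989, SN-3:693 → nearest is SN-3
(-6, 2, -7) — d² to each: SN-1:486, SN-2:590, SN-3:338 → nearest is SN-3
(3, 12, 10) — d² to each: SN-1:1064, SN-2:488, SN-3:406 → nearest is SN-3
(1, 20, 2) — d² to each: SN-1:580, SN-2:916, SN-3:690 → nearest is SN-1
(-20, -7, -12) — d² to each: SN-1:770, SN-2:874, SN-3:1014 → nearest is SN-1
(12, 2, -3) — d² to each: SN-1:1222, SN-2:926, SN-3:74 → nearest is SN-3
(-13, -13, 3) — d² to each: SN-1:1454, SN-2:254, SN-3:552 → nearest is SN-2
Tally — SN-1:2, SN-2:1, SN-3:4. SN-3 captures the most (4).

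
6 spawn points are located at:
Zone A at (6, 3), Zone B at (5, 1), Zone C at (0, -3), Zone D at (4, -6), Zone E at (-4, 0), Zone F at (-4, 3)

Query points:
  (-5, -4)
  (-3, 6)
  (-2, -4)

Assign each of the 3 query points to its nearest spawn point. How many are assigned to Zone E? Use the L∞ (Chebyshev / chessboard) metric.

1

(-5, -4) — d to each: Zone A:11, Zone B:10, Zone C:5, Zone D:9, Zone E:4, Zone F:7 → nearest is Zone E
(-3, 6) — d to each: Zone A:9, Zone B:8, Zone C:9, Zone D:12, Zone E:6, Zone F:3 → nearest is Zone F
(-2, -4) — d to each: Zone A:8, Zone B:7, Zone C:2, Zone D:6, Zone E:4, Zone F:7 → nearest is Zone C
1 of the 3 points has Zone E as nearest.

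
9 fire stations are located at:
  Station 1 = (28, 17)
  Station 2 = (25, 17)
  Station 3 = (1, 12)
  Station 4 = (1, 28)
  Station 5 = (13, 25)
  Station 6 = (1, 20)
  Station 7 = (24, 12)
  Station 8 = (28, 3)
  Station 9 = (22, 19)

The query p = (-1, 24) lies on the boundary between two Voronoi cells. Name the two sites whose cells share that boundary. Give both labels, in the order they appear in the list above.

Station 4 and Station 6

Squared distances from p to each site:
d²(p, Station 1) = 841 + 49 = 890
d²(p, Station 2) = 676 + 49 = 725
d²(p, Station 3) = 4 + 144 = 148
d²(p, Station 4) = 4 + 16 = 20
d²(p, Station 5) = 196 + 1 = 197
d²(p, Station 6) = 4 + 16 = 20
d²(p, Station 7) = 625 + 144 = 769
d²(p, Station 8) = 841 + 441 = 1282
d²(p, Station 9) = 529 + 25 = 554
p is equidistant from Station 4 and Station 6 (both at squared distance 20), and every other site is strictly farther — so p lies on the Station 4–Station 6 Voronoi edge.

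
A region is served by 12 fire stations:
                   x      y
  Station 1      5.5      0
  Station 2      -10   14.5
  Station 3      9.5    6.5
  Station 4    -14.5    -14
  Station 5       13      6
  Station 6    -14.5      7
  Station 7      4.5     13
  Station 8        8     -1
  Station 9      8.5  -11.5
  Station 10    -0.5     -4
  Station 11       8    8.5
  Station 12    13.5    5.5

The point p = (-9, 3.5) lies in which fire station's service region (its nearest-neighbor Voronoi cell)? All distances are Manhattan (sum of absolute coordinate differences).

d(p, Station 1) = |-9−5.5| + |3.5−0| = 14.5 + 3.5 = 18
d(p, Station 2) = |-9−(-10)| + |3.5−14.5| = 1 + 11 = 12
d(p, Station 3) = |-9−9.5| + |3.5−6.5| = 18.5 + 3 = 21.5
d(p, Station 4) = |-9−(-14.5)| + |3.5−(-14)| = 5.5 + 17.5 = 23
d(p, Station 5) = |-9−13| + |3.5−6| = 22 + 2.5 = 24.5
d(p, Station 6) = |-9−(-14.5)| + |3.5−7| = 5.5 + 3.5 = 9
d(p, Station 7) = |-9−4.5| + |3.5−13| = 13.5 + 9.5 = 23
d(p, Station 8) = |-9−8| + |3.5−(-1)| = 17 + 4.5 = 21.5
d(p, Station 9) = |-9−8.5| + |3.5−(-11.5)| = 17.5 + 15 = 32.5
d(p, Station 10) = |-9−(-0.5)| + |3.5−(-4)| = 8.5 + 7.5 = 16
d(p, Station 11) = |-9−8| + |3.5−8.5| = 17 + 5 = 22
d(p, Station 12) = |-9−13.5| + |3.5−5.5| = 22.5 + 2 = 24.5
Station 6 is nearest.

Station 6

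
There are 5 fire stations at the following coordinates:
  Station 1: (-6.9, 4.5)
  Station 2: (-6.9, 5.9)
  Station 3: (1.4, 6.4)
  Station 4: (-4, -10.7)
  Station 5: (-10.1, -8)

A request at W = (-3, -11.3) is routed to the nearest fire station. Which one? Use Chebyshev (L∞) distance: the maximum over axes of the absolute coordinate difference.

d(W, Station 1) = max(3.9, 15.8) = 15.8
d(W, Station 2) = max(3.9, 17.2) = 17.2
d(W, Station 3) = max(4.4, 17.7) = 17.7
d(W, Station 4) = max(1, 0.6) = 1
d(W, Station 5) = max(7.1, 3.3) = 7.1
The smallest is to Station 4, so W lies in the Voronoi region of Station 4.

Station 4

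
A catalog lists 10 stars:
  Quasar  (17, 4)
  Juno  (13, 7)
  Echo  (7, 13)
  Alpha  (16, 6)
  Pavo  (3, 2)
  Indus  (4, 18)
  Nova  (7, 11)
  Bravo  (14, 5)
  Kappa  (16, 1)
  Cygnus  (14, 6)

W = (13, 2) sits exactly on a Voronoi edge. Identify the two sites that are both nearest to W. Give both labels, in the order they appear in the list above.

Bravo and Kappa

Squared distances from W to each site:
d²(W, Quasar) = (13−17)² + (2−4)² = 16 + 4 = 20
d²(W, Juno) = (13−13)² + (2−7)² = 0 + 25 = 25
d²(W, Echo) = (13−7)² + (2−13)² = 36 + 121 = 157
d²(W, Alpha) = (13−16)² + (2−6)² = 9 + 16 = 25
d²(W, Pavo) = (13−3)² + (2−2)² = 100 + 0 = 100
d²(W, Indus) = (13−4)² + (2−18)² = 81 + 256 = 337
d²(W, Nova) = (13−7)² + (2−11)² = 36 + 81 = 117
d²(W, Bravo) = (13−14)² + (2−5)² = 1 + 9 = 10
d²(W, Kappa) = (13−16)² + (2−1)² = 9 + 1 = 10
d²(W, Cygnus) = (13−14)² + (2−6)² = 1 + 16 = 17
W is equidistant from Bravo and Kappa (both at squared distance 10), and every other site is strictly farther — so W lies on the Bravo–Kappa Voronoi edge.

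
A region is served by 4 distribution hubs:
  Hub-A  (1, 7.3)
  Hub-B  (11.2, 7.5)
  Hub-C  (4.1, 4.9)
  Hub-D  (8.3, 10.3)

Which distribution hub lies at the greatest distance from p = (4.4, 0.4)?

Hub-D

Squared Euclidean distances:
d²(p, Hub-A) = (4.4−1)² + (0.4−7.3)² = 11.56 + 47.61 = 59.17
d²(p, Hub-B) = (4.4−11.2)² + (0.4−7.5)² = 46.24 + 50.41 = 96.65
d²(p, Hub-C) = (4.4−4.1)² + (0.4−4.9)² = 0.09 + 20.25 = 20.34
d²(p, Hub-D) = (4.4−8.3)² + (0.4−10.3)² = 15.21 + 98.01 = 113.22
The largest is to Hub-D.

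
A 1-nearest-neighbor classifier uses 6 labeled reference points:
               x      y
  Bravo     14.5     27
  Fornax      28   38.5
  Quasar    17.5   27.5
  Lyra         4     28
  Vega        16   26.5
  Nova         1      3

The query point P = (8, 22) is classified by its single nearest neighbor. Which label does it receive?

Squared Euclidean distances:
d²(P, Bravo) = (8−14.5)² + (22−27)² = 42.25 + 25 = 67.25
d²(P, Fornax) = (8−28)² + (22−38.5)² = 400 + 272.25 = 672.25
d²(P, Quasar) = (8−17.5)² + (22−27.5)² = 90.25 + 30.25 = 120.5
d²(P, Lyra) = (8−4)² + (22−28)² = 16 + 36 = 52
d²(P, Vega) = (8−16)² + (22−26.5)² = 64 + 20.25 = 84.25
d²(P, Nova) = (8−1)² + (22−3)² = 49 + 361 = 410
Minimum is at Lyra.

Lyra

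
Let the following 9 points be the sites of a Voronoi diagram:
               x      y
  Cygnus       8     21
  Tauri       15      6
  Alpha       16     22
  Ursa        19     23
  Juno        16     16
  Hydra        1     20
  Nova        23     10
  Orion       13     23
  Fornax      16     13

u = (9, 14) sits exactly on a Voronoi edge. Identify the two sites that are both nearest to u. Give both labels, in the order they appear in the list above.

Squared distances from u to each site:
d²(u, Cygnus) = 1 + 49 = 50
d²(u, Tauri) = 36 + 64 = 100
d²(u, Alpha) = 49 + 64 = 113
d²(u, Ursa) = 100 + 81 = 181
d²(u, Juno) = 49 + 4 = 53
d²(u, Hydra) = 64 + 36 = 100
d²(u, Nova) = 196 + 16 = 212
d²(u, Orion) = 16 + 81 = 97
d²(u, Fornax) = 49 + 1 = 50
u is equidistant from Cygnus and Fornax (both at squared distance 50), and every other site is strictly farther — so u lies on the Cygnus–Fornax Voronoi edge.

Cygnus and Fornax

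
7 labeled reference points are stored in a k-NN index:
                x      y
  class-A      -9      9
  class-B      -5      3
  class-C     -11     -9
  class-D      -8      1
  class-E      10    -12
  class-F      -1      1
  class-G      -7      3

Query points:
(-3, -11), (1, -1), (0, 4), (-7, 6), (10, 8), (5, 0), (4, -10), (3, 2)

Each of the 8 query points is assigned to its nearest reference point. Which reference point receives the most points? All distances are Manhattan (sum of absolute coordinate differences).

(-3, -11) — d to each: class-A:26, class-B:16, class-C:10, class-D:17, class-E:14, class-F:14, class-G:18 → nearest is class-C
(1, -1) — d to each: class-A:20, class-B:10, class-C:20, class-D:11, class-E:20, class-F:4, class-G:12 → nearest is class-F
(0, 4) — d to each: class-A:14, class-B:6, class-C:24, class-D:11, class-E:26, class-F:4, class-G:8 → nearest is class-F
(-7, 6) — d to each: class-A:5, class-B:5, class-C:19, class-D:6, class-E:35, class-F:11, class-G:3 → nearest is class-G
(10, 8) — d to each: class-A:20, class-B:20, class-C:38, class-D:25, class-E:20, class-F:18, class-G:22 → nearest is class-F
(5, 0) — d to each: class-A:23, class-B:13, class-C:25, class-D:14, class-E:17, class-F:7, class-G:15 → nearest is class-F
(4, -10) — d to each: class-A:32, class-B:22, class-C:16, class-D:23, class-E:8, class-F:16, class-G:24 → nearest is class-E
(3, 2) — d to each: class-A:19, class-B:9, class-C:25, class-D:12, class-E:21, class-F:5, class-G:11 → nearest is class-F
Tally — class-C:1, class-E:1, class-F:5, class-G:1. class-F captures the most (5).

class-F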